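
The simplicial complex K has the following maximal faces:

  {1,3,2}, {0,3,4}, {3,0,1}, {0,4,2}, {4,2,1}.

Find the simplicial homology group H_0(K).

H_0 ≅ Z.

K has 5 vertices, 10 edges, 5 triangles.
rank ∂_0 = 0, rank ∂_1 = 4 ⇒ b_0 = 5 − 0 − 4 = 1; all invariant factors of ∂_1 are 1 so no torsion. So H_0 ≅ Z.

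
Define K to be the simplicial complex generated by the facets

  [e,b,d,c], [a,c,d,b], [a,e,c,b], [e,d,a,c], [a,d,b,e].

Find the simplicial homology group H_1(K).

We work with the vertex ordering a < b < c < d < e. The simplices of K, each written with vertices in increasing order, are:

  0-simplices (5): a, b, c, d, e
  1-simplices (10): ab, ac, ad, ae, bc, bd, be, cd, ce, de
  2-simplices (10): abc, abd, abe, acd, ace, ade, bcd, bce, bde, cde
  3-simplices (5): abcd, abce, abde, acde, bcde

so the chain groups are C_0 ≅ Z^5, C_1 ≅ Z^10, C_2 ≅ Z^10, C_3 ≅ Z^5.

Boundary ∂_1: C_1 → C_0 sends each edge [p,q] (with p < q) to q − p.
As a 5×10 matrix over Z this has rank 4, with invariant factors (1,1,1,1).

Boundary ∂_2: C_2 → C_1 maps a triangle to the signed sum of its edges. For instance
  ∂cde = de − ce + cd,
  ∂abc = bc − ac + ab.
This gives a 10×10 integer matrix of rank 6; reducing to Smith normal form yields diagonal entries (1,1,1,1,1,1).

Boundary ∂_3: C_3 → C_2 sends each 3-simplex σ to the alternating sum Σ_i (−1)^i (σ with its i-th vertex removed). For instance
  ∂acde = cde − ade + ace − acd,
  ∂abde = bde − ade + abe − abd.
As a 10×5 matrix over Z this has rank 4, with invariant factors (1,1,1,1).

Computing H_k = (kernel of ∂_k) / (image of ∂_{k+1}):

  H_1: rank ker ∂_1 − rank ∂_2 = (10 − 4) − 6 = 0, and the invariant factors of ∂_2 are all 1, so H_1 ≅ 0.

H_1 = 0.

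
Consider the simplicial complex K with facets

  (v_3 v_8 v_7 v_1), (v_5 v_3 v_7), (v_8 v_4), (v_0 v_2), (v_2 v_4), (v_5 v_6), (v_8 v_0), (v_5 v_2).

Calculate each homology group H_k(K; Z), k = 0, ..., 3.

H_0 ≅ Z,  H_1 ≅ Z^2,  H_2 = 0,  H_3 = 0.

Order the vertices as v_0 < v_1 < v_2 < v_3 < v_4 < v_5 < v_6 < v_7 < v_8. Listing each simplex with vertices in this order, K has dimension 3 with simplices:

  0-simplices (9): [v_0], [v_1], [v_2], [v_3], [v_4], [v_5], [v_6], [v_7], [v_8]
  1-simplices (14): [v_0,v_2], [v_0,v_8], [v_1,v_3], [v_1,v_7], [v_1,v_8], [v_2,v_4], [v_2,v_5], [v_3,v_5], [v_3,v_7], [v_3,v_8], [v_4,v_8], [v_5,v_6], [v_5,v_7], [v_7,v_8]
  2-simplices (5): [v_1,v_3,v_7], [v_1,v_3,v_8], [v_1,v_7,v_8], [v_3,v_5,v_7], [v_3,v_7,v_8]
  3-simplices (1): [v_1,v_3,v_7,v_8]

Hence C_0 ≅ Z^9, C_1 ≅ Z^14, C_2 ≅ Z^5, C_3 ≅ Z^1.

The boundary map ∂_1: C_1 → C_0 maps an edge to its endpoints' difference, ∂[p,q] = q − p. For instance
  ∂[v_0,v_2] = [v_2] − [v_0].
As a 9×14 matrix over Z this has rank 8, with invariant factors (1,1,1,1,1,1,1,1).

Boundary ∂_2: C_2 → C_1 sends each 2-simplex [p,q,r] to [q,r] − [p,r] + [p,q]. For instance
  ∂[v_3,v_7,v_8] = [v_7,v_8] − [v_3,v_8] + [v_3,v_7],
  ∂[v_1,v_7,v_8] = [v_7,v_8] − [v_1,v_8] + [v_1,v_7].
The resulting 14×5 matrix has rank 4, and its Smith normal form has invariant factors (1,1,1,1).

The boundary map ∂_3: C_3 → C_2 sends each 3-simplex σ to the alternating sum Σ_i (−1)^i (σ with its i-th vertex removed). For instance
  ∂[v_1,v_3,v_7,v_8] = [v_3,v_7,v_8] − [v_1,v_7,v_8] + [v_1,v_3,v_8] − [v_1,v_3,v_7].
The 5×1 boundary matrix has rank 1 and Smith normal form diag(1).

Now H_k = ker ∂_k / im ∂_{k+1}, so:

  H_0: rank C_0 − rank ∂_1 = 9 − 8 = 1, and the invariant factors of ∂_1 are all 1, so H_0 ≅ Z.
  H_1: rank ker ∂_1 − rank ∂_2 = (14 − 8) − 4 = 2, and the invariant factors of ∂_2 are all 1, so H_1 ≅ Z^2.
  H_2: rank ker ∂_2 − rank ∂_3 = (5 − 4) − 1 = 0, and the invariant factors of ∂_3 are all 1, so H_2 ≅ 0.
  H_3: rank ker ∂_3 − rank ∂_4 = (1 − 1) − 0 = 0, and there is no ∂_4, so H_3 ≅ 0.

As a check, the Euler characteristic is 9 − 14 + 5 − 1 = -1, which agrees with 1 − 2 + 0 − 0 = -1.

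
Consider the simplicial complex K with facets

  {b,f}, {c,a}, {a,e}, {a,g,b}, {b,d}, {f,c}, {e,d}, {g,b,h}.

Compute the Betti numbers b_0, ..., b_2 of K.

b_0 = 1, b_1 = 2, b_2 = 0.

K has 8 vertices, 11 edges, 2 triangles.
rank ∂_0 = 0, rank ∂_1 = 7 ⇒ b_0 = 8 − 0 − 7 = 1; all invariant factors of ∂_1 are 1 so no torsion. So H_0 ≅ Z.
rank ∂_1 = 7, rank ∂_2 = 2 ⇒ b_1 = 11 − 7 − 2 = 2; all invariant factors of ∂_2 are 1 so no torsion. So H_1 ≅ Z^2.
rank ∂_2 = 2, rank ∂_3 = 0 ⇒ b_2 = 2 − 2 − 0 = 0. So H_2 ≅ 0.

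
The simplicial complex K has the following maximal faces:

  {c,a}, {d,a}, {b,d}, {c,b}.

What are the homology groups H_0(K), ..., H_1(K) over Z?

H_0 ≅ Z,  H_1 ≅ Z.

Take the total order a < b < c < d on the vertex set. Then K (dimension 1) consists of the simplices:

  0-simplices (4): a, b, c, d
  1-simplices (4): ac, ad, bc, bd

so the chain groups are C_0 ≅ Z^4, C_1 ≅ Z^4.

∂_1: C_1 → C_0 is given by ∂[p,q] = [q] − [p]. For instance
  ∂ac = c − a.
The resulting 4×4 matrix has rank 3, and its Smith normal form has invariant factors (1,1,1).

Now H_k = ker ∂_k / im ∂_{k+1}, so:

  H_0: rank C_0 − rank ∂_1 = 4 − 3 = 1, and the invariant factors of ∂_1 are all 1, so H_0 = Z.
  H_1: rank ker ∂_1 − rank ∂_2 = (4 − 3) − 0 = 1, and there is no ∂_2, so H_1 = Z.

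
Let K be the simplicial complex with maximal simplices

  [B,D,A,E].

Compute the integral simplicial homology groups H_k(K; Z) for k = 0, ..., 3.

K has 4 vertices, 6 edges, 4 triangles, 1 3-simplex.
rank ∂_0 = 0, rank ∂_1 = 3 ⇒ b_0 = 4 − 0 − 3 = 1; all invariant factors of ∂_1 are 1 so no torsion. So H_0 = Z.
rank ∂_1 = 3, rank ∂_2 = 3 ⇒ b_1 = 6 − 3 − 3 = 0; all invariant factors of ∂_2 are 1 so no torsion. So H_1 = 0.
rank ∂_2 = 3, rank ∂_3 = 1 ⇒ b_2 = 4 − 3 − 1 = 0; all invariant factors of ∂_3 are 1 so no torsion. So H_2 = 0.
rank ∂_3 = 1, rank ∂_4 = 0 ⇒ b_3 = 1 − 1 − 0 = 0. So H_3 = 0.

H_0 = Z,  H_1 = 0,  H_2 = 0,  H_3 = 0.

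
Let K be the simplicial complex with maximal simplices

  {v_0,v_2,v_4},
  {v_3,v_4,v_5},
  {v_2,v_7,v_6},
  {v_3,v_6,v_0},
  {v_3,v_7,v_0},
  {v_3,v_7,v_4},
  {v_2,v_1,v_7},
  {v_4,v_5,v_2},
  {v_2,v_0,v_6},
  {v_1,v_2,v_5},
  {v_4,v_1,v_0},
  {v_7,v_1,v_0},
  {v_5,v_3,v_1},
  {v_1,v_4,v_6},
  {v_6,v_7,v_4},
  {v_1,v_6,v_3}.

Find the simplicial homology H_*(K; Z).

H_0 = Z,  H_1 = Z^2,  H_2 = Z.

Take the total order v_0 < v_1 < v_2 < v_3 < v_4 < v_5 < v_6 < v_7 on the vertex set. Then K (dimension 2) consists of the simplices:

  0-simplices (8): [v_0], [v_1], [v_2], [v_3], [v_4], [v_5], [v_6], [v_7]
  1-simplices (24): (24 of them)
  2-simplices (16): (16 of them)

giving chain groups C_0 ≅ Z^8, C_1 ≅ Z^24, C_2 ≅ Z^16.

The boundary map ∂_1: C_1 → C_0 sends each edge [p,q] (with p < q) to q − p. For instance
  ∂[v_0,v_1] = [v_1] − [v_0].
The resulting 8×24 matrix has rank 7, and its Smith normal form has invariant factors (1,1,1,1,1,1,1).

∂_2: C_2 → C_1 acts by ∂[p,q,r] = [q,r] − [p,r] + [p,q]. For instance
  ∂[v_0,v_3,v_6] = [v_3,v_6] − [v_0,v_6] + [v_0,v_3],
  ∂[v_2,v_6,v_7] = [v_6,v_7] − [v_2,v_7] + [v_2,v_6].
This gives a 24×16 integer matrix of rank 15; reducing to Smith normal form yields diagonal entries (1,1,1,1,1,1,1,1,1,1,1,1,1,1,1).

Computing H_k = (kernel of ∂_k) / (image of ∂_{k+1}):

  H_0: rank C_0 − rank ∂_1 = 8 − 7 = 1, and the invariant factors of ∂_1 are all 1, so H_0 ≅ Z.
  H_1: rank ker ∂_1 − rank ∂_2 = (24 − 7) − 15 = 2, and the invariant factors of ∂_2 are all 1, so H_1 ≅ Z^2.
  H_2: rank ker ∂_2 − rank ∂_3 = (16 − 15) − 0 = 1, and there is no ∂_3, so H_2 ≅ Z.

(K is a triangulation of the torus T^2.)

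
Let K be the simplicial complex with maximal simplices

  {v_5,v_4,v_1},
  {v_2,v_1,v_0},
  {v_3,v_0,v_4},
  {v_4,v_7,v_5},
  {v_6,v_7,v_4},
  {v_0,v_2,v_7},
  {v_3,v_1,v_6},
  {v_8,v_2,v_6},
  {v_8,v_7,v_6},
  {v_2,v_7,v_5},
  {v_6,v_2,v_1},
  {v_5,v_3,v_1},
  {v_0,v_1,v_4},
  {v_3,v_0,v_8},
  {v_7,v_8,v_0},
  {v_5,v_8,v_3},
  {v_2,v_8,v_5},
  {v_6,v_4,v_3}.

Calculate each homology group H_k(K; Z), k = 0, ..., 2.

We work with the vertex ordering v_0 < v_1 < v_2 < v_3 < v_4 < v_5 < v_6 < v_7 < v_8. The simplices of K, each written with vertices in increasing order, are:

  0-simplices (9): [v_0], [v_1], [v_2], [v_3], [v_4], [v_5], [v_6], [v_7], [v_8]
  1-simplices (27): (27 of them)
  2-simplices (18): (18 of them)

giving chain groups C_0 ≅ Z^9, C_1 ≅ Z^27, C_2 ≅ Z^18.

∂_1: C_1 → C_0 is given by ∂[p,q] = [q] − [p]. For instance
  ∂[v_0,v_7] = [v_7] − [v_0].
The resulting 9×27 matrix has rank 8, and its Smith normal form has invariant factors (1,1,1,1,1,1,1,1).

The boundary map ∂_2: C_2 → C_1 sends each 2-simplex [p,q,r] to [q,r] − [p,r] + [p,q]. For instance
  ∂[v_0,v_7,v_8] = [v_7,v_8] − [v_0,v_8] + [v_0,v_7],
  ∂[v_6,v_7,v_8] = [v_7,v_8] − [v_6,v_8] + [v_6,v_7].
This gives a 27×18 integer matrix of rank 18; reducing to Smith normal form yields diagonal entries (1,1,1,1,1,1,1,1,1,1,1,1,1,1,1,1,1,2).

Computing H_k = (kernel of ∂_k) / (image of ∂_{k+1}):

  H_0: rank C_0 − rank ∂_1 = 9 − 8 = 1, and the invariant factors of ∂_1 are all 1, so H_0 = Z.
  H_1: rank ker ∂_1 − rank ∂_2 = (27 − 8) − 18 = 1, and ∂_2 has invariant factor 2 > 1, so H_1 = Z ⊕ Z/2.
  H_2: rank ker ∂_2 − rank ∂_3 = (18 − 18) − 0 = 0, and there is no ∂_3, so H_2 = 0.

H_0 ≅ Z,  H_1 ≅ Z ⊕ Z/2,  H_2 = 0.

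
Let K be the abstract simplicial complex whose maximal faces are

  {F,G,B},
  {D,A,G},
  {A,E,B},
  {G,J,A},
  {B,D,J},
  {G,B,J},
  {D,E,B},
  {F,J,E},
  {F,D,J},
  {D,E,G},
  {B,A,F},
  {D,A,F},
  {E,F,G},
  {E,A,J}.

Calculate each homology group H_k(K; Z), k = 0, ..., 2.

Take the total order A < B < D < E < F < G < J on the vertex set. Then K (dimension 2) consists of the simplices:

  0-simplices (7): A, B, D, E, F, G, J
  1-simplices (21): AB, AD, AE, AF, AG, AJ, BD, BE, BF, BG, BJ, DE, DF, DG, DJ, EF, EG, EJ, FG, FJ, GJ
  2-simplices (14): ABE, ABF, ADF, ADG, AEJ, AGJ, BDE, BDJ, BFG, BGJ, DEG, DFJ, EFG, EFJ

so the chain groups are C_0 ≅ Z^7, C_1 ≅ Z^21, C_2 ≅ Z^14.

∂_1: C_1 → C_0 is given by ∂[p,q] = [q] − [p]. For instance
  ∂FJ = J − F.
The 7×21 boundary matrix has rank 6 and Smith normal form diag(1,1,1,1,1,1).

Boundary ∂_2: C_2 → C_1 acts by ∂[p,q,r] = [q,r] − [p,r] + [p,q]. For instance
  ∂BGJ = GJ − BJ + BG,
  ∂ABE = BE − AE + AB.
As a 21×14 matrix over Z this has rank 13, with invariant factors (1,1,1,1,1,1,1,1,1,1,1,1,1).

Reading off H_k = ker ∂_k / im ∂_{k+1}:

  H_0: rank C_0 − rank ∂_1 = 7 − 6 = 1, and the invariant factors of ∂_1 are all 1, so H_0 = Z.
  H_1: rank ker ∂_1 − rank ∂_2 = (21 − 6) − 13 = 2, and the invariant factors of ∂_2 are all 1, so H_1 = Z^2.
  H_2: rank ker ∂_2 − rank ∂_3 = (14 − 13) − 0 = 1, and there is no ∂_3, so H_2 = Z.

H_0 ≅ Z,  H_1 ≅ Z^2,  H_2 ≅ Z.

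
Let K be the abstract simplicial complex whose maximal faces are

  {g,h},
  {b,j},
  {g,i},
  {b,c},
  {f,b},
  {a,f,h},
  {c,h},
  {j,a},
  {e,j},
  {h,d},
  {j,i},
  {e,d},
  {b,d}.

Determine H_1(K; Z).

Fix the vertex order a < b < c < d < e < f < g < h < i < j and write every simplex with vertices in increasing order. Then dim K = 2 and the simplices of K are:

  0-simplices (10): a, b, c, d, e, f, g, h, i, j
  1-simplices (15): af, ah, aj, bc, bd, bf, bj, ch, de, dh, ej, fh, gh, gi, ij
  2-simplices (1): afh

giving chain groups C_0 ≅ Z^10, C_1 ≅ Z^15, C_2 ≅ Z^1.

Boundary ∂_1: C_1 → C_0 maps an edge to its endpoints' difference, ∂[p,q] = q − p. For instance
  ∂gh = h − g.
This gives a 10×15 integer matrix of rank 9; reducing to Smith normal form yields diagonal entries (1,1,1,1,1,1,1,1,1).

Boundary ∂_2: C_2 → C_1 maps a triangle to the signed sum of its edges. For instance
  ∂afh = fh − ah + af.
The resulting 15×1 matrix has rank 1, and its Smith normal form has invariant factors (1).

Now H_k = ker ∂_k / im ∂_{k+1}, so:

  H_1: rank ker ∂_1 − rank ∂_2 = (15 − 9) − 1 = 5, and the invariant factors of ∂_2 are all 1, so H_1 ≅ Z^5.

H_1 = Z^5.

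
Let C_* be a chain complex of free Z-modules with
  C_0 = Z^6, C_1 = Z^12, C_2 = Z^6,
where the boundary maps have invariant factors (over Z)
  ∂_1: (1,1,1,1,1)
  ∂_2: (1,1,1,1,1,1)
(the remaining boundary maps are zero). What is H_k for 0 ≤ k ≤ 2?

H_0: b_0 = 6 − 0 − 5 = 1; torsion from ∂_1 factors > 1: none. So H_0 = Z.
H_1: b_1 = 12 − 5 − 6 = 1; torsion from ∂_2 factors > 1: none. So H_1 = Z.
H_2: b_2 = 6 − 6 − 0 = 0; torsion from ∂_3 factors > 1: none. So H_2 = 0.

H_0 = Z,  H_1 = Z,  H_2 = 0.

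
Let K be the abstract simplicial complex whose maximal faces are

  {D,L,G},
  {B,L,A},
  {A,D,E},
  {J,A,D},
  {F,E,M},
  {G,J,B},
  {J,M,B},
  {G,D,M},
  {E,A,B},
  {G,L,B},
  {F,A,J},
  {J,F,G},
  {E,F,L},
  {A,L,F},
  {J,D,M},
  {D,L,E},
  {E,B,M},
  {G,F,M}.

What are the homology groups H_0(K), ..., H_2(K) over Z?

H_0 = Z,  H_1 = Z ⊕ Z/2Z,  H_2 = 0.

Take the total order A < B < D < E < F < G < J < L < M on the vertex set. Then K (dimension 2) consists of the simplices:

  0-simplices (9): A, B, D, E, F, G, J, L, M
  1-simplices (27): AB, AD, AE, AF, AJ, AL, BE, BG, BJ, BL, BM, DE, DG, DJ, DL, DM, EF, EL, EM, FG, FJ, FL, FM, GJ, GL, GM, JM
  2-simplices (18): ABE, ABL, ADE, ADJ, AFJ, AFL, BEM, BGJ, BGL, BJM, DEL, DGL, DGM, DJM, EFL, EFM, FGJ, FGM

Hence C_0 ≅ Z^9, C_1 ≅ Z^27, C_2 ≅ Z^18.

∂_1: C_1 → C_0 sends each edge [p,q] (with p < q) to q − p.
The resulting 9×27 matrix has rank 8, and its Smith normal form has invariant factors (1,1,1,1,1,1,1,1).

Boundary ∂_2: C_2 → C_1 acts by ∂[p,q,r] = [q,r] − [p,r] + [p,q]. For instance
  ∂ADJ = DJ − AJ + AD,
  ∂BEM = EM − BM + BE.
This gives a 27×18 integer matrix of rank 18; reducing to Smith normal form yields diagonal entries (1,1,1,1,1,1,1,1,1,1,1,1,1,1,1,1,1,2).

Now H_k = ker ∂_k / im ∂_{k+1}, so:

  H_0: rank C_0 − rank ∂_1 = 9 − 8 = 1, and the invariant factors of ∂_1 are all 1, so H_0 = Z.
  H_1: rank ker ∂_1 − rank ∂_2 = (27 − 8) − 18 = 1, and ∂_2 has invariant factor 2 > 1, so H_1 = Z ⊕ Z/2Z.
  H_2: rank ker ∂_2 − rank ∂_3 = (18 − 18) − 0 = 0, and there is no ∂_3, so H_2 = 0.

(K is a triangulation of the Klein bottle.)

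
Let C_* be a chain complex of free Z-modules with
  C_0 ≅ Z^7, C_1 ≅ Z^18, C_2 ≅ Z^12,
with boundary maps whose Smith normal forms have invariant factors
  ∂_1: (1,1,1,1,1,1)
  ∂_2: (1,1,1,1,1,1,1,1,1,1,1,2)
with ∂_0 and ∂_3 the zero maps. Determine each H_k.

H_0: b_0 = 7 − 0 − 6 = 1; torsion from ∂_1 factors > 1: none. So H_0 ≅ Z.
H_1: b_1 = 18 − 6 − 12 = 0; torsion from ∂_2 factors > 1: [2]. So H_1 ≅ Z/2.
H_2: b_2 = 12 − 12 − 0 = 0; torsion from ∂_3 factors > 1: none. So H_2 ≅ 0.

H_0 ≅ Z,  H_1 ≅ Z/2,  H_2 = 0.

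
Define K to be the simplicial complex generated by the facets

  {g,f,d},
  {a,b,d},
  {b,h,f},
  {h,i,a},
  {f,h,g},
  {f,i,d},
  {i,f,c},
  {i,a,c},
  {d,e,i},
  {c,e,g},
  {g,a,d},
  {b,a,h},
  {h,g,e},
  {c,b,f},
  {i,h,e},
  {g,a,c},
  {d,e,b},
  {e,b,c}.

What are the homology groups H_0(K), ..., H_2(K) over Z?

H_0 = Z,  H_1 = Z^2,  H_2 = Z.

Fix the vertex order a < b < c < d < e < f < g < h < i and write every simplex with vertices in increasing order. Then dim K = 2 and the simplices of K are:

  0-simplices (9): a, b, c, d, e, f, g, h, i
  1-simplices (27): ab, ac, ad, ag, ah, ai, bc, bd, be, bf, bh, ce, cf, cg, ci, de, df, dg, di, eg, eh, ei, fg, fh, fi, gh, hi
  2-simplices (18): abd, abh, acg, aci, adg, ahi, bce, bcf, bde, bfh, ceg, cfi, dei, dfg, dfi, egh, ehi, fgh

so the chain groups are C_0 ≅ Z^9, C_1 ≅ Z^27, C_2 ≅ Z^18.

∂_1: C_1 → C_0 sends each edge [p,q] (with p < q) to q − p. For instance
  ∂gh = h − g.
This gives a 9×27 integer matrix of rank 8; reducing to Smith normal form yields diagonal entries (1,1,1,1,1,1,1,1).

Boundary ∂_2: C_2 → C_1 acts by ∂[p,q,r] = [q,r] − [p,r] + [p,q]. For instance
  ∂dfi = fi − di + df,
  ∂cfi = fi − ci + cf.
The 27×18 boundary matrix has rank 17 and Smith normal form diag(1,1,1,1,1,1,1,1,1,1,1,1,1,1,1,1,1).

From H_k ≅ ker(∂_k) / im(∂_{k+1}) we obtain:

  H_0: rank C_0 − rank ∂_1 = 9 − 8 = 1, and the invariant factors of ∂_1 are all 1, so H_0 ≅ Z.
  H_1: rank ker ∂_1 − rank ∂_2 = (27 − 8) − 17 = 2, and the invariant factors of ∂_2 are all 1, so H_1 ≅ Z^2.
  H_2: rank ker ∂_2 − rank ∂_3 = (18 − 17) − 0 = 1, and there is no ∂_3, so H_2 ≅ Z.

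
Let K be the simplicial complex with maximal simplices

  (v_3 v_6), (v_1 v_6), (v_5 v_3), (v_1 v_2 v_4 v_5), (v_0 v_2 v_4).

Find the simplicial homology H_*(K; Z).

H_0 ≅ Z,  H_1 ≅ Z,  H_2 = 0,  H_3 = 0.

Fix the vertex order v_0 < v_1 < v_2 < v_3 < v_4 < v_5 < v_6 and write every simplex with vertices in increasing order. Then dim K = 3 and the simplices of K are:

  0-simplices (7): [v_0], [v_1], [v_2], [v_3], [v_4], [v_5], [v_6]
  1-simplices (11): [v_0,v_2], [v_0,v_4], [v_1,v_2], [v_1,v_4], [v_1,v_5], [v_1,v_6], [v_2,v_4], [v_2,v_5], [v_3,v_5], [v_3,v_6], [v_4,v_5]
  2-simplices (5): [v_0,v_2,v_4], [v_1,v_2,v_4], [v_1,v_2,v_5], [v_1,v_4,v_5], [v_2,v_4,v_5]
  3-simplices (1): [v_1,v_2,v_4,v_5]

so the chain groups are C_0 ≅ Z^7, C_1 ≅ Z^11, C_2 ≅ Z^5, C_3 ≅ Z^1.

∂_1: C_1 → C_0 sends each edge [p,q] (with p < q) to q − p. For instance
  ∂[v_0,v_4] = [v_4] − [v_0].
The resulting 7×11 matrix has rank 6, and its Smith normal form has invariant factors (1,1,1,1,1,1).

The boundary map ∂_2: C_2 → C_1 maps a triangle to the signed sum of its edges. For instance
  ∂[v_2,v_4,v_5] = [v_4,v_5] − [v_2,v_5] + [v_2,v_4],
  ∂[v_0,v_2,v_4] = [v_2,v_4] − [v_0,v_4] + [v_0,v_2].
The resulting 11×5 matrix has rank 4, and its Smith normal form has invariant factors (1,1,1,1).

The boundary map ∂_3: C_3 → C_2 sends each 3-simplex σ to the alternating sum Σ_i (−1)^i (σ with its i-th vertex removed). For instance
  ∂[v_1,v_2,v_4,v_5] = [v_2,v_4,v_5] − [v_1,v_4,v_5] + [v_1,v_2,v_5] − [v_1,v_2,v_4].
As a 5×1 matrix over Z this has rank 1, with invariant factors (1).

Now H_k = ker ∂_k / im ∂_{k+1}, so:

  H_0: rank C_0 − rank ∂_1 = 7 − 6 = 1, and the invariant factors of ∂_1 are all 1, so H_0 ≅ Z.
  H_1: rank ker ∂_1 − rank ∂_2 = (11 − 6) − 4 = 1, and the invariant factors of ∂_2 are all 1, so H_1 ≅ Z.
  H_2: rank ker ∂_2 − rank ∂_3 = (5 − 4) − 1 = 0, and the invariant factors of ∂_3 are all 1, so H_2 ≅ 0.
  H_3: rank ker ∂_3 − rank ∂_4 = (1 − 1) − 0 = 0, and there is no ∂_4, so H_3 ≅ 0.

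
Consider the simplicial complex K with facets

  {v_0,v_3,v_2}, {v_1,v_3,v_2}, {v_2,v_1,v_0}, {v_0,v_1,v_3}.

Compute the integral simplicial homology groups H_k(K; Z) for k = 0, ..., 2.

We work with the vertex ordering v_0 < v_1 < v_2 < v_3. The simplices of K, each written with vertices in increasing order, are:

  0-simplices (4): [v_0], [v_1], [v_2], [v_3]
  1-simplices (6): [v_0,v_1], [v_0,v_2], [v_0,v_3], [v_1,v_2], [v_1,v_3], [v_2,v_3]
  2-simplices (4): [v_0,v_1,v_2], [v_0,v_1,v_3], [v_0,v_2,v_3], [v_1,v_2,v_3]

Hence C_0 ≅ Z^4, C_1 ≅ Z^6, C_2 ≅ Z^4.

The boundary map ∂_1: C_1 → C_0 maps an edge to its endpoints' difference, ∂[p,q] = q − p.
The resulting 4×6 matrix has rank 3, and its Smith normal form has invariant factors (1,1,1).

Boundary ∂_2: C_2 → C_1 maps a triangle to the signed sum of its edges. For instance
  ∂[v_0,v_1,v_3] = [v_1,v_3] − [v_0,v_3] + [v_0,v_1],
  ∂[v_1,v_2,v_3] = [v_2,v_3] − [v_1,v_3] + [v_1,v_2].
The 6×4 boundary matrix has rank 3 and Smith normal form diag(1,1,1).

Reading off H_k = ker ∂_k / im ∂_{k+1}:

  H_0: rank C_0 − rank ∂_1 = 4 − 3 = 1, and the invariant factors of ∂_1 are all 1, so H_0 = Z.
  H_1: rank ker ∂_1 − rank ∂_2 = (6 − 3) − 3 = 0, and the invariant factors of ∂_2 are all 1, so H_1 = 0.
  H_2: rank ker ∂_2 − rank ∂_3 = (4 − 3) − 0 = 1, and there is no ∂_3, so H_2 = Z.

(K is a triangulation of the 2-sphere S^2.)

H_0 ≅ Z,  H_1 = 0,  H_2 ≅ Z.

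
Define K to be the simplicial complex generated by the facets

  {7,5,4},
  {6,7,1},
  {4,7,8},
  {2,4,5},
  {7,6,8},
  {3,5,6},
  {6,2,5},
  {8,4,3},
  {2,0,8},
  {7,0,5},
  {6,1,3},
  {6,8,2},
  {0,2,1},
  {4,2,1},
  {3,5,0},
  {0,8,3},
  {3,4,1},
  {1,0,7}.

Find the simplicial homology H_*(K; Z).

H_0 = Z,  H_1 = Z^2,  H_2 = Z.

Fix the vertex order 0 < 1 < 2 < 3 < 4 < 5 < 6 < 7 < 8 and write every simplex with vertices in increasing order. Then dim K = 2 and the simplices of K are:

  0-simplices (9): [0], [1], [2], [3], [4], [5], [6], [7], [8]
  1-simplices (27): (27 of them)
  2-simplices (18): [0,1,2], [0,1,7], [0,2,8], [0,3,5], [0,3,8], [0,5,7], [1,2,4], [1,3,4], [1,3,6], [1,6,7], [2,4,5], [2,5,6], [2,6,8], [3,4,8], [3,5,6], [4,5,7], [4,7,8], [6,7,8]

Hence C_0 ≅ Z^9, C_1 ≅ Z^27, C_2 ≅ Z^18.

∂_1: C_1 → C_0 sends each edge [p,q] (with p < q) to q − p. For instance
  ∂[0,5] = [5] − [0].
As a 9×27 matrix over Z this has rank 8, with invariant factors (1,1,1,1,1,1,1,1).

The boundary map ∂_2: C_2 → C_1 maps a triangle to the signed sum of its edges. For instance
  ∂[1,6,7] = [6,7] − [1,7] + [1,6],
  ∂[4,5,7] = [5,7] − [4,7] + [4,5].
The resulting 27×18 matrix has rank 17, and its Smith normal form has invariant factors (1,1,1,1,1,1,1,1,1,1,1,1,1,1,1,1,1).

Computing H_k = (kernel of ∂_k) / (image of ∂_{k+1}):

  H_0: rank C_0 − rank ∂_1 = 9 − 8 = 1, and the invariant factors of ∂_1 are all 1, so H_0 ≅ Z.
  H_1: rank ker ∂_1 − rank ∂_2 = (27 − 8) − 17 = 2, and the invariant factors of ∂_2 are all 1, so H_1 ≅ Z^2.
  H_2: rank ker ∂_2 − rank ∂_3 = (18 − 17) − 0 = 1, and there is no ∂_3, so H_2 ≅ Z.

(K is a triangulation of the torus T^2.)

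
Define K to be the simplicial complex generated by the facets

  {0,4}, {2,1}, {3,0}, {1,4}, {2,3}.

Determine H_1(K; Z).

H_1 ≅ Z.

Take the total order 0 < 1 < 2 < 3 < 4 on the vertex set. Then K (dimension 1) consists of the simplices:

  0-simplices (5): [0], [1], [2], [3], [4]
  1-simplices (5): [0,3], [0,4], [1,2], [1,4], [2,3]

Hence C_0 ≅ Z^5, C_1 ≅ Z^5.

Boundary ∂_1: C_1 → C_0 sends each edge [p,q] (with p < q) to q − p.
The resulting 5×5 matrix has rank 4, and its Smith normal form has invariant factors (1,1,1,1).

Reading off H_k = ker ∂_k / im ∂_{k+1}:

  H_1: rank ker ∂_1 − rank ∂_2 = (5 − 4) − 0 = 1, and there is no ∂_2, so H_1 ≅ Z.

(K is a triangulation of the circle S^1.)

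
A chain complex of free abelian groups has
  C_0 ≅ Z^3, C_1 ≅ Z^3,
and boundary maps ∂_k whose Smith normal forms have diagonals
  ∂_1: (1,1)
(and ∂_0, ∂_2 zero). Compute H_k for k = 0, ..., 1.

H_0 = Z,  H_1 = Z.

H_0: b_0 = 3 − 0 − 2 = 1; torsion from ∂_1 factors > 1: none. So H_0 = Z.
H_1: b_1 = 3 − 2 − 0 = 1; torsion from ∂_2 factors > 1: none. So H_1 = Z.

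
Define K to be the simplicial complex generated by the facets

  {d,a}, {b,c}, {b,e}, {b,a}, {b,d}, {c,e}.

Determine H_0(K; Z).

Take the total order a < b < c < d < e on the vertex set. Then K (dimension 1) consists of the simplices:

  0-simplices (5): a, b, c, d, e
  1-simplices (6): ab, ad, bc, bd, be, ce

so the chain groups are C_0 ≅ Z^5, C_1 ≅ Z^6.

Boundary ∂_1: C_1 → C_0 sends each edge [p,q] (with p < q) to q − p. For instance
  ∂bc = c − b.
This gives a 5×6 integer matrix of rank 4; reducing to Smith normal form yields diagonal entries (1,1,1,1).

Computing H_k = (kernel of ∂_k) / (image of ∂_{k+1}):

  H_0: rank C_0 − rank ∂_1 = 5 − 4 = 1, and the invariant factors of ∂_1 are all 1, so H_0 = Z.

(K is a triangulation of a wedge of 2 circles.)

H_0 = Z.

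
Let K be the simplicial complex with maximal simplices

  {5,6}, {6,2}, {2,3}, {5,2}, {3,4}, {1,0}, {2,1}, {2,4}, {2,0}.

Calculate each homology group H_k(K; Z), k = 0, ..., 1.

H_0 ≅ Z,  H_1 ≅ Z^3.

Order the vertices as 0 < 1 < 2 < 3 < 4 < 5 < 6. Listing each simplex with vertices in this order, K has dimension 1 with simplices:

  0-simplices (7): [0], [1], [2], [3], [4], [5], [6]
  1-simplices (9): [0,1], [0,2], [1,2], [2,3], [2,4], [2,5], [2,6], [3,4], [5,6]

Hence C_0 ≅ Z^7, C_1 ≅ Z^9.

∂_1: C_1 → C_0 sends each edge [p,q] (with p < q) to q − p.
As a 7×9 matrix over Z this has rank 6, with invariant factors (1,1,1,1,1,1).

Computing H_k = (kernel of ∂_k) / (image of ∂_{k+1}):

  H_0: rank C_0 − rank ∂_1 = 7 − 6 = 1, and the invariant factors of ∂_1 are all 1, so H_0 = Z.
  H_1: rank ker ∂_1 − rank ∂_2 = (9 − 6) − 0 = 3, and there is no ∂_2, so H_1 = Z^3.

(K is a triangulation of a wedge of 3 circles.)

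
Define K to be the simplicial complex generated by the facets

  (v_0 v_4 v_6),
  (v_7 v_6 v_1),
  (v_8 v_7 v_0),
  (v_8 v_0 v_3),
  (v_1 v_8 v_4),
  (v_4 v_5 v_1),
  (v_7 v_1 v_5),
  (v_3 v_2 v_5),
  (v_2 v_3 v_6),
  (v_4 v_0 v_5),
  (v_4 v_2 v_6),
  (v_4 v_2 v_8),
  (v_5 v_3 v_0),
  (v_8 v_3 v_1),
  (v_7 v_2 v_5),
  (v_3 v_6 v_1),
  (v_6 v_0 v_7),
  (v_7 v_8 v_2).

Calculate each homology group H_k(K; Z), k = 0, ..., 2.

H_0 = Z,  H_1 = Z^2,  H_2 = Z.

We work with the vertex ordering v_0 < v_1 < v_2 < v_3 < v_4 < v_5 < v_6 < v_7 < v_8. The simplices of K, each written with vertices in increasing order, are:

  0-simplices (9): [v_0], [v_1], [v_2], [v_3], [v_4], [v_5], [v_6], [v_7], [v_8]
  1-simplices (27): (27 of them)
  2-simplices (18): (18 of them)

giving chain groups C_0 ≅ Z^9, C_1 ≅ Z^27, C_2 ≅ Z^18.

The boundary map ∂_1: C_1 → C_0 sends each edge [p,q] (with p < q) to q − p. For instance
  ∂[v_0,v_5] = [v_5] − [v_0].
This gives a 9×27 integer matrix of rank 8; reducing to Smith normal form yields diagonal entries (1,1,1,1,1,1,1,1).

The boundary map ∂_2: C_2 → C_1 acts by ∂[p,q,r] = [q,r] − [p,r] + [p,q]. For instance
  ∂[v_2,v_4,v_6] = [v_4,v_6] − [v_2,v_6] + [v_2,v_4],
  ∂[v_0,v_4,v_6] = [v_4,v_6] − [v_0,v_6] + [v_0,v_4].
As a 27×18 matrix over Z this has rank 17, with invariant factors (1,1,1,1,1,1,1,1,1,1,1,1,1,1,1,1,1).

From H_k ≅ ker(∂_k) / im(∂_{k+1}) we obtain:

  H_0: rank C_0 − rank ∂_1 = 9 − 8 = 1, and the invariant factors of ∂_1 are all 1, so H_0 = Z.
  H_1: rank ker ∂_1 − rank ∂_2 = (27 − 8) − 17 = 2, and the invariant factors of ∂_2 are all 1, so H_1 = Z^2.
  H_2: rank ker ∂_2 − rank ∂_3 = (18 − 17) − 0 = 1, and there is no ∂_3, so H_2 = Z.

As a check, the Euler characteristic is 9 − 27 + 18 = 0, which agrees with 1 − 2 + 1 = 0.
(K is a triangulation of the torus T^2.)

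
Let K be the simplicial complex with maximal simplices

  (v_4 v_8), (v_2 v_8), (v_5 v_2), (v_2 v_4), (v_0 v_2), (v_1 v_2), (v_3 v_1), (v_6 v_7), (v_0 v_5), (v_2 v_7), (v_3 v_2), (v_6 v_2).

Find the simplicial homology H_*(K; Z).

Take the total order v_0 < v_1 < v_2 < v_3 < v_4 < v_5 < v_6 < v_7 < v_8 on the vertex set. Then K (dimension 1) consists of the simplices:

  0-simplices (9): [v_0], [v_1], [v_2], [v_3], [v_4], [v_5], [v_6], [v_7], [v_8]
  1-simplices (12): [v_0,v_2], [v_0,v_5], [v_1,v_2], [v_1,v_3], [v_2,v_3], [v_2,v_4], [v_2,v_5], [v_2,v_6], [v_2,v_7], [v_2,v_8], [v_4,v_8], [v_6,v_7]

so the chain groups are C_0 ≅ Z^9, C_1 ≅ Z^12.

∂_1: C_1 → C_0 is given by ∂[p,q] = [q] − [p]. For instance
  ∂[v_2,v_5] = [v_5] − [v_2].
As a 9×12 matrix over Z this has rank 8, with invariant factors (1,1,1,1,1,1,1,1).

Computing H_k = (kernel of ∂_k) / (image of ∂_{k+1}):

  H_0: rank C_0 − rank ∂_1 = 9 − 8 = 1, and the invariant factors of ∂_1 are all 1, so H_0 ≅ Z.
  H_1: rank ker ∂_1 − rank ∂_2 = (12 − 8) − 0 = 4, and there is no ∂_2, so H_1 ≅ Z^4.

H_0 ≅ Z,  H_1 ≅ Z^4.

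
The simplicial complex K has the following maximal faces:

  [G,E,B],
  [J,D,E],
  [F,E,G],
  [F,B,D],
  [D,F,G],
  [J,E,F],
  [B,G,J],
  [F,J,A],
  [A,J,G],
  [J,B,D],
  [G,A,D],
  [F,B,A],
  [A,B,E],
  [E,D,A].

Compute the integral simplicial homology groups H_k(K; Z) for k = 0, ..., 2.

Order the vertices as A < B < D < E < F < G < J. Listing each simplex with vertices in this order, K has dimension 2 with simplices:

  0-simplices (7): A, B, D, E, F, G, J
  1-simplices (21): AB, AD, AE, AF, AG, AJ, BD, BE, BF, BG, BJ, DE, DF, DG, DJ, EF, EG, EJ, FG, FJ, GJ
  2-simplices (14): ABE, ABF, ADE, ADG, AFJ, AGJ, BDF, BDJ, BEG, BGJ, DEJ, DFG, EFG, EFJ

so the chain groups are C_0 ≅ Z^7, C_1 ≅ Z^21, C_2 ≅ Z^14.

Boundary ∂_1: C_1 → C_0 is given by ∂[p,q] = [q] − [p]. For instance
  ∂BF = F − B.
The 7×21 boundary matrix has rank 6 and Smith normal form diag(1,1,1,1,1,1).

The boundary map ∂_2: C_2 → C_1 sends each 2-simplex [p,q,r] to [q,r] − [p,r] + [p,q]. For instance
  ∂AFJ = FJ − AJ + AF,
  ∂ADG = DG − AG + AD.
As a 21×14 matrix over Z this has rank 13, with invariant factors (1,1,1,1,1,1,1,1,1,1,1,1,1).

Computing H_k = (kernel of ∂_k) / (image of ∂_{k+1}):

  H_0: rank C_0 − rank ∂_1 = 7 − 6 = 1, and the invariant factors of ∂_1 are all 1, so H_0 = Z.
  H_1: rank ker ∂_1 − rank ∂_2 = (21 − 6) − 13 = 2, and the invariant factors of ∂_2 are all 1, so H_1 = Z^2.
  H_2: rank ker ∂_2 − rank ∂_3 = (14 − 13) − 0 = 1, and there is no ∂_3, so H_2 = Z.

As a check, the Euler characteristic is 7 − 21 + 14 = 0, which agrees with 1 − 2 + 1 = 0.

H_0 = Z,  H_1 = Z^2,  H_2 = Z.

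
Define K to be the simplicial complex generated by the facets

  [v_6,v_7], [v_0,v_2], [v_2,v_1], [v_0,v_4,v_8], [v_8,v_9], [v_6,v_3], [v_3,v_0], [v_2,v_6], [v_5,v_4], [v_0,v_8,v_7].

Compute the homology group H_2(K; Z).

H_2 = 0.

K has 10 vertices, 13 edges, 2 triangles.
rank ∂_2 = 2, rank ∂_3 = 0 ⇒ b_2 = 2 − 2 − 0 = 0. So H_2 ≅ 0.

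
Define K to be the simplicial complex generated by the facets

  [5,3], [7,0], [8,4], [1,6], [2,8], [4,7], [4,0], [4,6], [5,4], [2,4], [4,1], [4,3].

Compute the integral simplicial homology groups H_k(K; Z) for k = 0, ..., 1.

H_0 = Z,  H_1 = Z^4.

We work with the vertex ordering 0 < 1 < 2 < 3 < 4 < 5 < 6 < 7 < 8. The simplices of K, each written with vertices in increasing order, are:

  0-simplices (9): [0], [1], [2], [3], [4], [5], [6], [7], [8]
  1-simplices (12): [0,4], [0,7], [1,4], [1,6], [2,4], [2,8], [3,4], [3,5], [4,5], [4,6], [4,7], [4,8]

Hence C_0 ≅ Z^9, C_1 ≅ Z^12.

The boundary map ∂_1: C_1 → C_0 sends each edge [p,q] (with p < q) to q − p. For instance
  ∂[3,4] = [4] − [3].
The resulting 9×12 matrix has rank 8, and its Smith normal form has invariant factors (1,1,1,1,1,1,1,1).

From H_k ≅ ker(∂_k) / im(∂_{k+1}) we obtain:

  H_0: rank C_0 − rank ∂_1 = 9 − 8 = 1, and the invariant factors of ∂_1 are all 1, so H_0 ≅ Z.
  H_1: rank ker ∂_1 − rank ∂_2 = (12 − 8) − 0 = 4, and there is no ∂_2, so H_1 ≅ Z^4.

As a check, the Euler characteristic is 9 − 12 = -3, which agrees with 1 − 4 = -3.
(K is a triangulation of a wedge of 4 circles.)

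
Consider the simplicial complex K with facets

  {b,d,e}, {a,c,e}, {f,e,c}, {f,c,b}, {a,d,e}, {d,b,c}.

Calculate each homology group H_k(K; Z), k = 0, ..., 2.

H_0 ≅ Z,  H_1 ≅ Z,  H_2 = 0.

K has 6 vertices, 12 edges, 6 triangles.
rank ∂_0 = 0, rank ∂_1 = 5 ⇒ b_0 = 6 − 0 − 5 = 1; all invariant factors of ∂_1 are 1 so no torsion. So H_0 = Z.
rank ∂_1 = 5, rank ∂_2 = 6 ⇒ b_1 = 12 − 5 − 6 = 1; all invariant factors of ∂_2 are 1 so no torsion. So H_1 = Z.
rank ∂_2 = 6, rank ∂_3 = 0 ⇒ b_2 = 6 − 6 − 0 = 0. So H_2 = 0.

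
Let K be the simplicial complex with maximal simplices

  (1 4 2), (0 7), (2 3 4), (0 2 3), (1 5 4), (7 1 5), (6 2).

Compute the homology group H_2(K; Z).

H_2 = 0.

We work with the vertex ordering 0 < 1 < 2 < 3 < 4 < 5 < 6 < 7. The simplices of K, each written with vertices in increasing order, are:

  0-simplices (8): [0], [1], [2], [3], [4], [5], [6], [7]
  1-simplices (13): [0,2], [0,3], [0,7], [1,2], [1,4], [1,5], [1,7], [2,3], [2,4], [2,6], [3,4], [4,5], [5,7]
  2-simplices (5): [0,2,3], [1,2,4], [1,4,5], [1,5,7], [2,3,4]

giving chain groups C_0 ≅ Z^8, C_1 ≅ Z^13, C_2 ≅ Z^5.

Boundary ∂_1: C_1 → C_0 sends each edge [p,q] (with p < q) to q − p.
The resulting 8×13 matrix has rank 7, and its Smith normal form has invariant factors (1,1,1,1,1,1,1).

∂_2: C_2 → C_1 acts by ∂[p,q,r] = [q,r] − [p,r] + [p,q]. For instance
  ∂[2,3,4] = [3,4] − [2,4] + [2,3],
  ∂[1,4,5] = [4,5] − [1,5] + [1,4].
The 13×5 boundary matrix has rank 5 and Smith normal form diag(1,1,1,1,1).

Now H_k = ker ∂_k / im ∂_{k+1}, so:

  H_2: rank ker ∂_2 − rank ∂_3 = (5 − 5) − 0 = 0, and there is no ∂_3, so H_2 ≅ 0.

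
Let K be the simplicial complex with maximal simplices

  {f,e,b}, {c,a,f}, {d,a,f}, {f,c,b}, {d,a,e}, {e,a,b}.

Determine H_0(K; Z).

Order the vertices as a < b < c < d < e < f. Listing each simplex with vertices in this order, K has dimension 2 with simplices:

  0-simplices (6): a, b, c, d, e, f
  1-simplices (12): ab, ac, ad, ae, af, bc, be, bf, cf, de, df, ef
  2-simplices (6): abe, acf, ade, adf, bcf, bef

Hence C_0 ≅ Z^6, C_1 ≅ Z^12, C_2 ≅ Z^6.

The boundary map ∂_1: C_1 → C_0 is given by ∂[p,q] = [q] − [p]. For instance
  ∂cf = f − c.
As a 6×12 matrix over Z this has rank 5, with invariant factors (1,1,1,1,1).

∂_2: C_2 → C_1 maps a triangle to the signed sum of its edges. For instance
  ∂bcf = cf − bf + bc,
  ∂abe = be − ae + ab.
This gives a 12×6 integer matrix of rank 6; reducing to Smith normal form yields diagonal entries (1,1,1,1,1,1).

From H_k ≅ ker(∂_k) / im(∂_{k+1}) we obtain:

  H_0: rank C_0 − rank ∂_1 = 6 − 5 = 1, and the invariant factors of ∂_1 are all 1, so H_0 = Z.

H_0 = Z.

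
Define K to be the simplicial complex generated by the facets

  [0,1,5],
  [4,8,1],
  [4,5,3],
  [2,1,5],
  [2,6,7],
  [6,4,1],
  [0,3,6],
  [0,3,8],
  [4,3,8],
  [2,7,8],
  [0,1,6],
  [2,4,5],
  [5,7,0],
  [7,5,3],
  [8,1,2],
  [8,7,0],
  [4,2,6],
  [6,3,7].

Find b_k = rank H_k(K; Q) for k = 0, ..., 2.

b_0 = 1, b_1 = 1, b_2 = 0.

Take the total order 0 < 1 < 2 < 3 < 4 < 5 < 6 < 7 < 8 on the vertex set. Then K (dimension 2) consists of the simplices:

  0-simplices (9): [0], [1], [2], [3], [4], [5], [6], [7], [8]
  1-simplices (27): (27 of them)
  2-simplices (18): [0,1,5], [0,1,6], [0,3,6], [0,3,8], [0,5,7], [0,7,8], [1,2,5], [1,2,8], [1,4,6], [1,4,8], [2,4,5], [2,4,6], [2,6,7], [2,7,8], [3,4,5], [3,4,8], [3,5,7], [3,6,7]

giving chain groups C_0 ≅ Z^9, C_1 ≅ Z^27, C_2 ≅ Z^18.

∂_1: C_1 → C_0 sends each edge [p,q] (with p < q) to q − p. For instance
  ∂[0,3] = [3] − [0].
The 9×27 boundary matrix has rank 8 and Smith normal form diag(1,1,1,1,1,1,1,1).

The boundary map ∂_2: C_2 → C_1 maps a triangle to the signed sum of its edges. For instance
  ∂[2,4,5] = [4,5] − [2,5] + [2,4],
  ∂[0,1,5] = [1,5] − [0,5] + [0,1].
As a 27×18 matrix over Z this has rank 18, with invariant factors (1,1,1,1,1,1,1,1,1,1,1,1,1,1,1,1,1,2).

Reading off H_k = ker ∂_k / im ∂_{k+1}:

  H_0: rank C_0 − rank ∂_1 = 9 − 8 = 1, and the invariant factors of ∂_1 are all 1, so H_0 ≅ Z.
  H_1: rank ker ∂_1 − rank ∂_2 = (27 − 8) − 18 = 1, and ∂_2 has invariant factor 2 > 1, so H_1 ≅ Z ⊕ Z/2Z.
  H_2: rank ker ∂_2 − rank ∂_3 = (18 − 18) − 0 = 0, and there is no ∂_3, so H_2 ≅ 0.

As a check, the Euler characteristic is 9 − 27 + 18 = 0, which agrees with 1 − 1 + 0 = 0.

Hence the Betti numbers are b_0 = 1, b_1 = 1, b_2 = 0.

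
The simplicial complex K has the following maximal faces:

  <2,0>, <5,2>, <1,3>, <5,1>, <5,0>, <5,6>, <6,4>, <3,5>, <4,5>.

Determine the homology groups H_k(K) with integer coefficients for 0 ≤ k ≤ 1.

H_0 = Z,  H_1 = Z^3.

Order the vertices as 0 < 1 < 2 < 3 < 4 < 5 < 6. Listing each simplex with vertices in this order, K has dimension 1 with simplices:

  0-simplices (7): [0], [1], [2], [3], [4], [5], [6]
  1-simplices (9): [0,2], [0,5], [1,3], [1,5], [2,5], [3,5], [4,5], [4,6], [5,6]

so the chain groups are C_0 ≅ Z^7, C_1 ≅ Z^9.

The boundary map ∂_1: C_1 → C_0 is given by ∂[p,q] = [q] − [p]. For instance
  ∂[0,5] = [5] − [0].
The 7×9 boundary matrix has rank 6 and Smith normal form diag(1,1,1,1,1,1).

From H_k ≅ ker(∂_k) / im(∂_{k+1}) we obtain:

  H_0: rank C_0 − rank ∂_1 = 7 − 6 = 1, and the invariant factors of ∂_1 are all 1, so H_0 = Z.
  H_1: rank ker ∂_1 − rank ∂_2 = (9 − 6) − 0 = 3, and there is no ∂_2, so H_1 = Z^3.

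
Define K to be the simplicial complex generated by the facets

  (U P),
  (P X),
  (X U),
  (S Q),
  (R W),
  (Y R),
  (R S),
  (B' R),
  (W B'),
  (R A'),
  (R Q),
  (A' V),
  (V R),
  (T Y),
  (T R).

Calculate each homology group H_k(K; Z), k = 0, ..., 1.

H_0 ≅ Z^2,  H_1 ≅ Z^5.

Fix the vertex order P < Q < R < S < T < U < V < W < X < Y < A' < B' and write every simplex with vertices in increasing order. Then dim K = 1 and the simplices of K are:

  0-simplices (12): [P], [Q], [R], [S], [T], [U], [V], [W], [X], [Y], [A'], [B']
  1-simplices (15): [P,U], [P,X], [Q,R], [Q,S], [R,S], [R,T], [R,V], [R,W], [R,Y], [R,A'], [R,B'], [T,Y], [U,X], [V,A'], [W,B']

so the chain groups are C_0 ≅ Z^12, C_1 ≅ Z^15.

∂_1: C_1 → C_0 is given by ∂[p,q] = [q] − [p]. For instance
  ∂[P,X] = [X] − [P].
The 12×15 boundary matrix has rank 10 and Smith normal form diag(1,1,1,1,1,1,1,1,1,1).

Reading off H_k = ker ∂_k / im ∂_{k+1}:

  H_0: rank C_0 − rank ∂_1 = 12 − 10 = 2, and the invariant factors of ∂_1 are all 1, so H_0 = Z^2.
  H_1: rank ker ∂_1 − rank ∂_2 = (15 − 10) − 0 = 5, and there is no ∂_2, so H_1 = Z^5.

(K is a triangulation of the disjoint union of a wedge of 4 circles and the circle S^1.)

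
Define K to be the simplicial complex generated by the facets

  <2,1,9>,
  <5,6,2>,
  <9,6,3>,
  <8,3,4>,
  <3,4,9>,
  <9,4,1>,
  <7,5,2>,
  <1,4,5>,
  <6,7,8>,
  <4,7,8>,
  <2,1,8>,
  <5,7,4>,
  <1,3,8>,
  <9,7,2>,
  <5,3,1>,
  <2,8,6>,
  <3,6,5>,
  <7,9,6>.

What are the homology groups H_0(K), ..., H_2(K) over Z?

We work with the vertex ordering 1 < 2 < 3 < 4 < 5 < 6 < 7 < 8 < 9. The simplices of K, each written with vertices in increasing order, are:

  0-simplices (9): [1], [2], [3], [4], [5], [6], [7], [8], [9]
  1-simplices (27): (27 of them)
  2-simplices (18): [1,2,8], [1,2,9], [1,3,5], [1,3,8], [1,4,5], [1,4,9], [2,5,6], [2,5,7], [2,6,8], [2,7,9], [3,4,8], [3,4,9], [3,5,6], [3,6,9], [4,5,7], [4,7,8], [6,7,8], [6,7,9]

Hence C_0 ≅ Z^9, C_1 ≅ Z^27, C_2 ≅ Z^18.

∂_1: C_1 → C_0 is given by ∂[p,q] = [q] − [p].
The resulting 9×27 matrix has rank 8, and its Smith normal form has invariant factors (1,1,1,1,1,1,1,1).

∂_2: C_2 → C_1 acts by ∂[p,q,r] = [q,r] − [p,r] + [p,q]. For instance
  ∂[4,7,8] = [7,8] − [4,8] + [4,7],
  ∂[1,4,5] = [4,5] − [1,5] + [1,4].
The 27×18 boundary matrix has rank 18 and Smith normal form diag(1,1,1,1,1,1,1,1,1,1,1,1,1,1,1,1,1,2).

Computing H_k = (kernel of ∂_k) / (image of ∂_{k+1}):

  H_0: rank C_0 − rank ∂_1 = 9 − 8 = 1, and the invariant factors of ∂_1 are all 1, so H_0 = Z.
  H_1: rank ker ∂_1 − rank ∂_2 = (27 − 8) − 18 = 1, and ∂_2 has invariant factor 2 > 1, so H_1 = Z ⊕ Z/2.
  H_2: rank ker ∂_2 − rank ∂_3 = (18 − 18) − 0 = 0, and there is no ∂_3, so H_2 = 0.

(K is a triangulation of the Klein bottle.)

H_0 ≅ Z,  H_1 ≅ Z ⊕ Z/2,  H_2 = 0.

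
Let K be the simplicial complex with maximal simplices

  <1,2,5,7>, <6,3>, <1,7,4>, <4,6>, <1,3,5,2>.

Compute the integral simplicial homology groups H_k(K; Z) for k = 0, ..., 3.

H_0 = Z,  H_1 = Z,  H_2 = 0,  H_3 = 0.

K has 7 vertices, 13 edges, 8 triangles, 2 3-simplices.
rank ∂_0 = 0, rank ∂_1 = 6 ⇒ b_0 = 7 − 0 − 6 = 1; all invariant factors of ∂_1 are 1 so no torsion. So H_0 ≅ Z.
rank ∂_1 = 6, rank ∂_2 = 6 ⇒ b_1 = 13 − 6 − 6 = 1; all invariant factors of ∂_2 are 1 so no torsion. So H_1 ≅ Z.
rank ∂_2 = 6, rank ∂_3 = 2 ⇒ b_2 = 8 − 6 − 2 = 0; all invariant factors of ∂_3 are 1 so no torsion. So H_2 ≅ 0.
rank ∂_3 = 2, rank ∂_4 = 0 ⇒ b_3 = 2 − 2 − 0 = 0. So H_3 ≅ 0.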